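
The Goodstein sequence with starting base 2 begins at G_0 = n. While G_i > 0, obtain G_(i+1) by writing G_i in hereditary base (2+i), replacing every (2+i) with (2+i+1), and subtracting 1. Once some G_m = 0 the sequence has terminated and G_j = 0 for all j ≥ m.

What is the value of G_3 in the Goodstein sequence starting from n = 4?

60

(0) 4|_2 = 2^2 ↦ 3^3|_3 = 27 ⇒ 26
(1) 26|_3 = 2·3^2 + 2·3 + 2 ↦ 2·4^2 + 2·4 + 2|_4 = 42 ⇒ 41
(2) 41|_4 = 2·4^2 + 2·4 + 1 ↦ 2·5^2 + 2·5 + 1|_5 = 61 ⇒ 60
(3) 60|_5 = 2·5^2 + 2·5 ↦ 2·6^2 + 2·6|_6 = 84 ⇒ 83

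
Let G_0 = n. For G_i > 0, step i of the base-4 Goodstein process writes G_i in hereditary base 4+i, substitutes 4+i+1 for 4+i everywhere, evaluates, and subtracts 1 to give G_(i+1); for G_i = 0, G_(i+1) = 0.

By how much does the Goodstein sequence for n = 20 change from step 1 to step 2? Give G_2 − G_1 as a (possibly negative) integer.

base 4: 20 = 4^2 + 4; at 5: 5^2 + 5 = 30; next = 29
base 5: 29 = 5^2 + 4; at 6: 6^2 + 4 = 40; next = 39

10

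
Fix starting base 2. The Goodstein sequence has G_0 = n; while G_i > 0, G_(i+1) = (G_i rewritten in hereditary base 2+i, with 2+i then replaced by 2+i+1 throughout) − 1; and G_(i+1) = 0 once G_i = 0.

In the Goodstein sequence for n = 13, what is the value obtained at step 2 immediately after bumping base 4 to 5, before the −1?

13 —HB2→ 2^(2 + 1) + 2^2 + 1 —bump→ 3^(3 + 1) + 3^3 + 1 = 109 —(−1)→ 108
108 —HB3→ 3^(3 + 1) + 3^3 —bump→ 4^(4 + 1) + 4^4 = 1280 —(−1)→ 1279
1279 —HB4→ 4^(4 + 1) + 3·4^3 + 3·4^2 + 3·4 + 3 —bump→ 5^(5 + 1) + 3·5^3 + 3·5^2 + 3·5 + 3 = 16093 —(−1)→ 16092

16093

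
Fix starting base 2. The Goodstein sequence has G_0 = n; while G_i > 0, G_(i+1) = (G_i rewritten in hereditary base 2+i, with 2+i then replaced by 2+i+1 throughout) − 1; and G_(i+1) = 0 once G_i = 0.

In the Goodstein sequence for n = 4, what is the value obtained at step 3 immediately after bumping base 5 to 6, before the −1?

[0] 4 ≡ 2^2 (base 2). Lift 3: 27. −1: 26.
[1] 26 ≡ 2·3^2 + 2·3 + 2 (base 3). Lift 4: 42. −1: 41.
[2] 41 ≡ 2·4^2 + 2·4 + 1 (base 4). Lift 5: 61. −1: 60.
[3] 60 ≡ 2·5^2 + 2·5 (base 5). Lift 6: 84. −1: 83.

84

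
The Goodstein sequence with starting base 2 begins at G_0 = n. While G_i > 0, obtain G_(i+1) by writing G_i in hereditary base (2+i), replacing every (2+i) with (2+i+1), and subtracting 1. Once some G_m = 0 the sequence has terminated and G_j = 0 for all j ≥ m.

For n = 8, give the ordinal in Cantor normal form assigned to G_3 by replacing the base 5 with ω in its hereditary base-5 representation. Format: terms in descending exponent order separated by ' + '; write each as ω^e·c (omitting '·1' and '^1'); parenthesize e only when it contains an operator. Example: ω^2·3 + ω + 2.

ω^ω·2 + ω^2·2 + ω·2

i=0: 8 = 2^(2 + 1) (b=2); 2→3: 3^(3 + 1) = 81; 81−1 = 80
i=1: 80 = 2·3^3 + 2·3^2 + 2·3 + 2 (b=3); 3→4: 2·4^4 + 2·4^2 + 2·4 + 2 = 554; 554−1 = 553
i=2: 553 = 2·4^4 + 2·4^2 + 2·4 + 1 (b=4); 4→5: 2·5^5 + 2·5^2 + 2·5 + 1 = 6311; 6311−1 = 6310
i=3: 6310 = 2·5^5 + 2·5^2 + 2·5 (b=5); 5→6: 2·6^6 + 2·6^2 + 2·6 = 93396; 93396−1 = 93395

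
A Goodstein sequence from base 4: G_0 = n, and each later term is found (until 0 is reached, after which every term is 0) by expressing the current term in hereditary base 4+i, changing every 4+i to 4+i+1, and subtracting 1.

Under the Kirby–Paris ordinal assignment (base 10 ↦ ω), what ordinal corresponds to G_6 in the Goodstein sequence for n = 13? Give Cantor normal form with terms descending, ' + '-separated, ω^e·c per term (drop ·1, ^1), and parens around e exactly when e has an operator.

ω·2 + 1

G_0 = 13. HB_4(13) = 3·4 + 1. Bump = 16. G_1 = 15.
G_1 = 15. HB_5(15) = 3·5. Bump = 18. G_2 = 17.
G_2 = 17. HB_6(17) = 2·6 + 5. Bump = 19. G_3 = 18.
G_3 = 18. HB_7(18) = 2·7 + 4. Bump = 20. G_4 = 19.
G_4 = 19. HB_8(19) = 2·8 + 3. Bump = 21. G_5 = 20.
G_5 = 20. HB_9(20) = 2·9 + 2. Bump = 22. G_6 = 21.
G_6 = 21. HB_10(21) = 2·10 + 1. Bump = 23. G_7 = 22.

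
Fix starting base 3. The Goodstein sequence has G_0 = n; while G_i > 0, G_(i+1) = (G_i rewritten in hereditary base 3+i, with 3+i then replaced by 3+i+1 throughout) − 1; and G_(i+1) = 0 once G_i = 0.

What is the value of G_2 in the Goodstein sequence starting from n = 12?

27

G_0 = 12. HB_3(12) = 3^2 + 3. Bump = 20. G_1 = 19.
G_1 = 19. HB_4(19) = 4^2 + 3. Bump = 28. G_2 = 27.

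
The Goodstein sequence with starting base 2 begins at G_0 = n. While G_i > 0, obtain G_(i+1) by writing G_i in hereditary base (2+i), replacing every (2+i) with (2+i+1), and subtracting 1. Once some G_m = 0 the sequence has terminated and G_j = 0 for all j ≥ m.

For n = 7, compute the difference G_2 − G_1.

229

G_0 = 7. HB_2(7) = 2^2 + 2 + 1. Bump = 31. G_1 = 30.
G_1 = 30. HB_3(30) = 3^3 + 3. Bump = 260. G_2 = 259.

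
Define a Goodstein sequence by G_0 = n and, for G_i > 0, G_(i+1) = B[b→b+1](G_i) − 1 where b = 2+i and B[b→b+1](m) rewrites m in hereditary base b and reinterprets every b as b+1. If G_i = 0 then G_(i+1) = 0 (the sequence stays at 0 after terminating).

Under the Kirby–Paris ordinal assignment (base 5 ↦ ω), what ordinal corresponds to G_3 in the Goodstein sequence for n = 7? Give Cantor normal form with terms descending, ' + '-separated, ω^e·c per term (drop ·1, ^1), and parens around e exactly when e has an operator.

i=0: 7 = 2^2 + 2 + 1 (b=2); 2→3: 3^3 + 3 + 1 = 31; 31−1 = 30
i=1: 30 = 3^3 + 3 (b=3); 3→4: 4^4 + 4 = 260; 260−1 = 259
i=2: 259 = 4^4 + 3 (b=4); 4→5: 5^5 + 3 = 3128; 3128−1 = 3127
i=3: 3127 = 5^5 + 2 (b=5); 5→6: 6^6 + 2 = 46658; 46658−1 = 46657

ω^ω + 2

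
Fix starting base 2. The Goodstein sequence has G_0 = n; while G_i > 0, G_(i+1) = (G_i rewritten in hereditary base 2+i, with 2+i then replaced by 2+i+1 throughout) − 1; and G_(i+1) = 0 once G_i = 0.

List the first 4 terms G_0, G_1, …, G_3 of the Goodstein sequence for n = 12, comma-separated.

12 —HB2→ 2^(2 + 1) + 2^2 —bump→ 3^(3 + 1) + 3^3 = 108 —(−1)→ 107
107 —HB3→ 3^(3 + 1) + 2·3^2 + 2·3 + 2 —bump→ 4^(4 + 1) + 2·4^2 + 2·4 + 2 = 1066 —(−1)→ 1065
1065 —HB4→ 4^(4 + 1) + 2·4^2 + 2·4 + 1 —bump→ 5^(5 + 1) + 2·5^2 + 2·5 + 1 = 15686 —(−1)→ 15685

12, 107, 1065, 15685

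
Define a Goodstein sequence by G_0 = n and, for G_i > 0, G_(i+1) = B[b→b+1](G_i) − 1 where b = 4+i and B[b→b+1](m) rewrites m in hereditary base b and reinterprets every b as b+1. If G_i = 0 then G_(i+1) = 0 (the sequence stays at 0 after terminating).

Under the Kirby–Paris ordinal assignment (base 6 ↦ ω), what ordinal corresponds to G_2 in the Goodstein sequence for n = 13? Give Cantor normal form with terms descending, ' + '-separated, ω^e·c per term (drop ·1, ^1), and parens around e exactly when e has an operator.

13 —HB4→ 3·4 + 1 —bump→ 3·5 + 1 = 16 —(−1)→ 15
15 —HB5→ 3·5 —bump→ 3·6 = 18 —(−1)→ 17
17 —HB6→ 2·6 + 5 —bump→ 2·7 + 5 = 19 —(−1)→ 18

ω·2 + 5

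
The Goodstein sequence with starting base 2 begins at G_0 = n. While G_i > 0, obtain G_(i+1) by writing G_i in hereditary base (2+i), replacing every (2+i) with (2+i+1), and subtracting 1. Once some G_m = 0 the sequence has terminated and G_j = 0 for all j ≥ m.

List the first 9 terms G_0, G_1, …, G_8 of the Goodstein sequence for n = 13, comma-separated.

13, 108, 1279, 16092, 280711, 5765998, 134219479, 3486786855, 100000003325

i=0: 13 = 2^(2 + 1) + 2^2 + 1 (b=2); 2→3: 3^(3 + 1) + 3^3 + 1 = 109; 109−1 = 108
i=1: 108 = 3^(3 + 1) + 3^3 (b=3); 3→4: 4^(4 + 1) + 4^4 = 1280; 1280−1 = 1279
i=2: 1279 = 4^(4 + 1) + 3·4^3 + 3·4^2 + 3·4 + 3 (b=4); 4→5: 5^(5 + 1) + 3·5^3 + 3·5^2 + 3·5 + 3 = 16093; 16093−1 = 16092
i=3: 16092 = 5^(5 + 1) + 3·5^3 + 3·5^2 + 3·5 + 2 (b=5); 5→6: 6^(6 + 1) + 3·6^3 + 3·6^2 + 3·6 + 2 = 280712; 280712−1 = 280711
i=4: 280711 = 6^(6 + 1) + 3·6^3 + 3·6^2 + 3·6 + 1 (b=6); 6→7: 7^(7 + 1) + 3·7^3 + 3·7^2 + 3·7 + 1 = 5765999; 5765999−1 = 5765998
i=5: 5765998 = 7^(7 + 1) + 3·7^3 + 3·7^2 + 3·7 (b=7); 7→8: 8^(8 + 1) + 3·8^3 + 3·8^2 + 3·8 = 134219480; 134219480−1 = 134219479
i=6: 134219479 = 8^(8 + 1) + 3·8^3 + 3·8^2 + 2·8 + 7 (b=8); 8→9: 9^(9 + 1) + 3·9^3 + 3·9^2 + 2·9 + 7 = 3486786856; 3486786856−1 = 3486786855
i=7: 3486786855 = 9^(9 + 1) + 3·9^3 + 3·9^2 + 2·9 + 6 (b=9); 9→10: 10^(10 + 1) + 3·10^3 + 3·10^2 + 2·10 + 6 = 100000003326; 100000003326−1 = 100000003325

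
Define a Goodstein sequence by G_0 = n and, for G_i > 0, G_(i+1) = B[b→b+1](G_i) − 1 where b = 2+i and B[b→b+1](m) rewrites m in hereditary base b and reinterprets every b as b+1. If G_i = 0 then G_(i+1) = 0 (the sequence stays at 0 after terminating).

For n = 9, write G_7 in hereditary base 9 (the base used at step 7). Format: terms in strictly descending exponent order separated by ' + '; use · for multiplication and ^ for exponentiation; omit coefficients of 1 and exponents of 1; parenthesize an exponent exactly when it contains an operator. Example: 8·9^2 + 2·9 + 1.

3·9^9 + 3·9^3 + 3·9^2 + 2·9 + 6

step 0: 9 = 2^(2 + 1) + 1; sub 3 for 2: 3^(3 + 1) + 1; = 82; G_1 = 82−1 = 81
step 1: 81 = 3^(3 + 1); sub 4 for 3: 4^(4 + 1); = 1024; G_2 = 1024−1 = 1023
step 2: 1023 = 3·4^4 + 3·4^3 + 3·4^2 + 3·4 + 3; sub 5 for 4: 3·5^5 + 3·5^3 + 3·5^2 + 3·5 + 3; = 9843; G_3 = 9843−1 = 9842
step 3: 9842 = 3·5^5 + 3·5^3 + 3·5^2 + 3·5 + 2; sub 6 for 5: 3·6^6 + 3·6^3 + 3·6^2 + 3·6 + 2; = 140744; G_4 = 140744−1 = 140743
step 4: 140743 = 3·6^6 + 3·6^3 + 3·6^2 + 3·6 + 1; sub 7 for 6: 3·7^7 + 3·7^3 + 3·7^2 + 3·7 + 1; = 2471827; G_5 = 2471827−1 = 2471826
step 5: 2471826 = 3·7^7 + 3·7^3 + 3·7^2 + 3·7; sub 8 for 7: 3·8^8 + 3·8^3 + 3·8^2 + 3·8; = 50333400; G_6 = 50333400−1 = 50333399
step 6: 50333399 = 3·8^8 + 3·8^3 + 3·8^2 + 2·8 + 7; sub 9 for 8: 3·9^9 + 3·9^3 + 3·9^2 + 2·9 + 7; = 1162263922; G_7 = 1162263922−1 = 1162263921
step 7: 1162263921 = 3·9^9 + 3·9^3 + 3·9^2 + 2·9 + 6; sub 10 for 9: 3·10^10 + 3·10^3 + 3·10^2 + 2·10 + 6; = 30000003326; G_8 = 30000003326−1 = 30000003325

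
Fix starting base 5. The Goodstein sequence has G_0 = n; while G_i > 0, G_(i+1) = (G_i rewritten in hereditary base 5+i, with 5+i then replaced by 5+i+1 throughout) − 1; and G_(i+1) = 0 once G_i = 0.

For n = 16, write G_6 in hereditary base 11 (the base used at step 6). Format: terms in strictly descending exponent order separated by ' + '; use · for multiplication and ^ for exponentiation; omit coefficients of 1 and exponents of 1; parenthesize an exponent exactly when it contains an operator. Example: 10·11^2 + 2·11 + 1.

2·11 + 2

(0) 16|_5 = 3·5 + 1 ↦ 3·6 + 1|_6 = 19 ⇒ 18
(1) 18|_6 = 3·6 ↦ 3·7|_7 = 21 ⇒ 20
(2) 20|_7 = 2·7 + 6 ↦ 2·8 + 6|_8 = 22 ⇒ 21
(3) 21|_8 = 2·8 + 5 ↦ 2·9 + 5|_9 = 23 ⇒ 22
(4) 22|_9 = 2·9 + 4 ↦ 2·10 + 4|_10 = 24 ⇒ 23
(5) 23|_10 = 2·10 + 3 ↦ 2·11 + 3|_11 = 25 ⇒ 24
(6) 24|_11 = 2·11 + 2 ↦ 2·12 + 2|_12 = 26 ⇒ 25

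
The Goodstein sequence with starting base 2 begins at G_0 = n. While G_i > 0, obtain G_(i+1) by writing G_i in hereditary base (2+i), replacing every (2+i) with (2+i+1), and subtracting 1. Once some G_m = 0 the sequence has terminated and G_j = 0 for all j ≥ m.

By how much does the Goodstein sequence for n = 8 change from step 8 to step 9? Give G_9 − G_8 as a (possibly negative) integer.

G_0 = 8. HB_2(8) = 2^(2 + 1). Bump = 81. G_1 = 80.
G_1 = 80. HB_3(80) = 2·3^3 + 2·3^2 + 2·3 + 2. Bump = 554. G_2 = 553.
G_2 = 553. HB_4(553) = 2·4^4 + 2·4^2 + 2·4 + 1. Bump = 6311. G_3 = 6310.
G_3 = 6310. HB_5(6310) = 2·5^5 + 2·5^2 + 2·5. Bump = 93396. G_4 = 93395.
G_4 = 93395. HB_6(93395) = 2·6^6 + 2·6^2 + 6 + 5. Bump = 1647196. G_5 = 1647195.
G_5 = 1647195. HB_7(1647195) = 2·7^7 + 2·7^2 + 7 + 4. Bump = 33554572. G_6 = 33554571.
G_6 = 33554571. HB_8(33554571) = 2·8^8 + 2·8^2 + 8 + 3. Bump = 774841152. G_7 = 774841151.
G_7 = 774841151. HB_9(774841151) = 2·9^9 + 2·9^2 + 9 + 2. Bump = 20000000212. G_8 = 20000000211.
G_8 = 20000000211. HB_10(20000000211) = 2·10^10 + 2·10^2 + 10 + 1. Bump = 570623341476. G_9 = 570623341475.

550623341264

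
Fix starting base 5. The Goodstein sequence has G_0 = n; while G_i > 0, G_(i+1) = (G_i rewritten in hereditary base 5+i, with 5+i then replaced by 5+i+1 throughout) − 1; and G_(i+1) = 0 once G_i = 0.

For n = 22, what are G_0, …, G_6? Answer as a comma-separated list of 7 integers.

base 5: 22 = 4·5 + 2; at 6: 4·6 + 2 = 26; next = 25
base 6: 25 = 4·6 + 1; at 7: 4·7 + 1 = 29; next = 28
base 7: 28 = 4·7; at 8: 4·8 = 32; next = 31
base 8: 31 = 3·8 + 7; at 9: 3·9 + 7 = 34; next = 33
base 9: 33 = 3·9 + 6; at 10: 3·10 + 6 = 36; next = 35
base 10: 35 = 3·10 + 5; at 11: 3·11 + 5 = 38; next = 37

22, 25, 28, 31, 33, 35, 37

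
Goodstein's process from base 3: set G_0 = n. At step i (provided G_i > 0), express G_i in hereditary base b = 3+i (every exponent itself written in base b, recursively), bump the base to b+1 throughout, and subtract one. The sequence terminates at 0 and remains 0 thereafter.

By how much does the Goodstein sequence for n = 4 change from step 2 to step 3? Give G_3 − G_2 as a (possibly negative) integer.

-1

step 0: 4 = 3 + 1; sub 4 for 3: 4 + 1; = 5; G_1 = 5−1 = 4
step 1: 4 = 4; sub 5 for 4: 5; = 5; G_2 = 5−1 = 4
step 2: 4 = 4; sub 6 for 5: 4; = 4; G_3 = 4−1 = 3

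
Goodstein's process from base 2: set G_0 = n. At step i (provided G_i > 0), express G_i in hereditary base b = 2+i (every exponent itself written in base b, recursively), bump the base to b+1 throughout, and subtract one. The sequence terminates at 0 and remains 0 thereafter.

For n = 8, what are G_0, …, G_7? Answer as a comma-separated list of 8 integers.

8, 80, 553, 6310, 93395, 1647195, 33554571, 774841151

i=0: 8 = 2^(2 + 1) (b=2); 2→3: 3^(3 + 1) = 81; 81−1 = 80
i=1: 80 = 2·3^3 + 2·3^2 + 2·3 + 2 (b=3); 3→4: 2·4^4 + 2·4^2 + 2·4 + 2 = 554; 554−1 = 553
i=2: 553 = 2·4^4 + 2·4^2 + 2·4 + 1 (b=4); 4→5: 2·5^5 + 2·5^2 + 2·5 + 1 = 6311; 6311−1 = 6310
i=3: 6310 = 2·5^5 + 2·5^2 + 2·5 (b=5); 5→6: 2·6^6 + 2·6^2 + 2·6 = 93396; 93396−1 = 93395
i=4: 93395 = 2·6^6 + 2·6^2 + 6 + 5 (b=6); 6→7: 2·7^7 + 2·7^2 + 7 + 5 = 1647196; 1647196−1 = 1647195
i=5: 1647195 = 2·7^7 + 2·7^2 + 7 + 4 (b=7); 7→8: 2·8^8 + 2·8^2 + 8 + 4 = 33554572; 33554572−1 = 33554571
i=6: 33554571 = 2·8^8 + 2·8^2 + 8 + 3 (b=8); 8→9: 2·9^9 + 2·9^2 + 9 + 3 = 774841152; 774841152−1 = 774841151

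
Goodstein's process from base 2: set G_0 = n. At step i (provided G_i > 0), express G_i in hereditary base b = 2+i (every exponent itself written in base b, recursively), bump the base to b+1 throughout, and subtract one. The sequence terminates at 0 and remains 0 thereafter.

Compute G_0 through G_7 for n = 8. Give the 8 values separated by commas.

step 0: 8 = 2^(2 + 1); sub 3 for 2: 3^(3 + 1); = 81; G_1 = 81−1 = 80
step 1: 80 = 2·3^3 + 2·3^2 + 2·3 + 2; sub 4 for 3: 2·4^4 + 2·4^2 + 2·4 + 2; = 554; G_2 = 554−1 = 553
step 2: 553 = 2·4^4 + 2·4^2 + 2·4 + 1; sub 5 for 4: 2·5^5 + 2·5^2 + 2·5 + 1; = 6311; G_3 = 6311−1 = 6310
step 3: 6310 = 2·5^5 + 2·5^2 + 2·5; sub 6 for 5: 2·6^6 + 2·6^2 + 2·6; = 93396; G_4 = 93396−1 = 93395
step 4: 93395 = 2·6^6 + 2·6^2 + 6 + 5; sub 7 for 6: 2·7^7 + 2·7^2 + 7 + 5; = 1647196; G_5 = 1647196−1 = 1647195
step 5: 1647195 = 2·7^7 + 2·7^2 + 7 + 4; sub 8 for 7: 2·8^8 + 2·8^2 + 8 + 4; = 33554572; G_6 = 33554572−1 = 33554571
step 6: 33554571 = 2·8^8 + 2·8^2 + 8 + 3; sub 9 for 8: 2·9^9 + 2·9^2 + 9 + 3; = 774841152; G_7 = 774841152−1 = 774841151

8, 80, 553, 6310, 93395, 1647195, 33554571, 774841151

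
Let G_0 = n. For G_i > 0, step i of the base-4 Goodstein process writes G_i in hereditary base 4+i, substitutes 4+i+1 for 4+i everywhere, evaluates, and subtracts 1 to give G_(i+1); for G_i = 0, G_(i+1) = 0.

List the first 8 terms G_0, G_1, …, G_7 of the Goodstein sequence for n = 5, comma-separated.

G_0=5  [base 4] 4 + 1  →[4↦5]→  5 + 1 = 6  −1 ⇒ G_1=5
G_1=5  [base 5] 5  →[5↦6]→  6 = 6  −1 ⇒ G_2=5
G_2=5  [base 6] 5  →[6↦7]→  5 = 5  −1 ⇒ G_3=4
G_3=4  [base 7] 4  →[7↦8]→  4 = 4  −1 ⇒ G_4=3
G_4=3  [base 8] 3  →[8↦9]→  3 = 3  −1 ⇒ G_5=2
G_5=2  [base 9] 2  →[9↦10]→  2 = 2  −1 ⇒ G_6=1
G_6=1  [base 10] 1  →[10↦11]→  1 = 1  −1 ⇒ G_7=0

5, 5, 5, 4, 3, 2, 1, 0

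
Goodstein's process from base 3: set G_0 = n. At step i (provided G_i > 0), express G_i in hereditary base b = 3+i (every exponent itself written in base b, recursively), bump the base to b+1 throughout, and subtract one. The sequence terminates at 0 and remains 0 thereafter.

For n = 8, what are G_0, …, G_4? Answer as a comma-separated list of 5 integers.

8, 9, 10, 11, 11

(0) 8|_3 = 2·3 + 2 ↦ 2·4 + 2|_4 = 10 ⇒ 9
(1) 9|_4 = 2·4 + 1 ↦ 2·5 + 1|_5 = 11 ⇒ 10
(2) 10|_5 = 2·5 ↦ 2·6|_6 = 12 ⇒ 11
(3) 11|_6 = 6 + 5 ↦ 7 + 5|_7 = 12 ⇒ 11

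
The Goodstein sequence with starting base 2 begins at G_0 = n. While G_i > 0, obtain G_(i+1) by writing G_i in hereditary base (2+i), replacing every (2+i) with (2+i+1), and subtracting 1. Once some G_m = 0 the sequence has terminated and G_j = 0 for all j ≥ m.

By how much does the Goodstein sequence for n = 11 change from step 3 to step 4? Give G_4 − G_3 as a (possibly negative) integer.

base 2: 11 = 2^(2 + 1) + 2 + 1; at 3: 3^(3 + 1) + 3 + 1 = 85; next = 84
base 3: 84 = 3^(3 + 1) + 3; at 4: 4^(4 + 1) + 4 = 1028; next = 1027
base 4: 1027 = 4^(4 + 1) + 3; at 5: 5^(5 + 1) + 3 = 15628; next = 15627
base 5: 15627 = 5^(5 + 1) + 2; at 6: 6^(6 + 1) + 2 = 279938; next = 279937

264310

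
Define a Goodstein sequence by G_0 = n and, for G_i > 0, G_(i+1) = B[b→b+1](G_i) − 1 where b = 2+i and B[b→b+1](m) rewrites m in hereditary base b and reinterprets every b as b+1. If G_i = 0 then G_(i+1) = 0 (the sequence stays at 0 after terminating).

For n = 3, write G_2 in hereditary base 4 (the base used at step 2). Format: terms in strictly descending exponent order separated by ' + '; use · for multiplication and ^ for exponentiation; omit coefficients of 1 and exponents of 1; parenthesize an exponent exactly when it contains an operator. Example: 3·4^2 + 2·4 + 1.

3

3 —HB2→ 2 + 1 —bump→ 3 + 1 = 4 —(−1)→ 3
3 —HB3→ 3 —bump→ 4 = 4 —(−1)→ 3
3 —HB4→ 3 —bump→ 3 = 3 —(−1)→ 2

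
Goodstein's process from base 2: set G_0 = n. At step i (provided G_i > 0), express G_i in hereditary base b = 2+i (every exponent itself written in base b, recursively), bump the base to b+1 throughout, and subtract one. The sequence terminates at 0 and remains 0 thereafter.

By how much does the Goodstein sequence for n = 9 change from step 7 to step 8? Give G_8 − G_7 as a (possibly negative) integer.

G_0=9  [base 2] 2^(2 + 1) + 1  →[2↦3]→  3^(3 + 1) + 1 = 82  −1 ⇒ G_1=81
G_1=81  [base 3] 3^(3 + 1)  →[3↦4]→  4^(4 + 1) = 1024  −1 ⇒ G_2=1023
G_2=1023  [base 4] 3·4^4 + 3·4^3 + 3·4^2 + 3·4 + 3  →[4↦5]→  3·5^5 + 3·5^3 + 3·5^2 + 3·5 + 3 = 9843  −1 ⇒ G_3=9842
G_3=9842  [base 5] 3·5^5 + 3·5^3 + 3·5^2 + 3·5 + 2  →[5↦6]→  3·6^6 + 3·6^3 + 3·6^2 + 3·6 + 2 = 140744  −1 ⇒ G_4=140743
G_4=140743  [base 6] 3·6^6 + 3·6^3 + 3·6^2 + 3·6 + 1  →[6↦7]→  3·7^7 + 3·7^3 + 3·7^2 + 3·7 + 1 = 2471827  −1 ⇒ G_5=2471826
G_5=2471826  [base 7] 3·7^7 + 3·7^3 + 3·7^2 + 3·7  →[7↦8]→  3·8^8 + 3·8^3 + 3·8^2 + 3·8 = 50333400  −1 ⇒ G_6=50333399
G_6=50333399  [base 8] 3·8^8 + 3·8^3 + 3·8^2 + 2·8 + 7  →[8↦9]→  3·9^9 + 3·9^3 + 3·9^2 + 2·9 + 7 = 1162263922  −1 ⇒ G_7=1162263921
G_7=1162263921  [base 9] 3·9^9 + 3·9^3 + 3·9^2 + 2·9 + 6  →[9↦10]→  3·10^10 + 3·10^3 + 3·10^2 + 2·10 + 6 = 30000003326  −1 ⇒ G_8=30000003325

28837739404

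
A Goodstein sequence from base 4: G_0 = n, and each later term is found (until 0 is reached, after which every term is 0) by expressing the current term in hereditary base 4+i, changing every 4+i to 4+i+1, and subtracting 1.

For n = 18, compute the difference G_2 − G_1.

(0) 18|_4 = 4^2 + 2 ↦ 5^2 + 2|_5 = 27 ⇒ 26
(1) 26|_5 = 5^2 + 1 ↦ 6^2 + 1|_6 = 37 ⇒ 36

10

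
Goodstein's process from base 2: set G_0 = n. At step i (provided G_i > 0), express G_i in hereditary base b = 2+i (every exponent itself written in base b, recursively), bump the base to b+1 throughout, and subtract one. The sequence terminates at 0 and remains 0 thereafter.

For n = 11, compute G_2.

G_0=11  [base 2] 2^(2 + 1) + 2 + 1  →[2↦3]→  3^(3 + 1) + 3 + 1 = 85  −1 ⇒ G_1=84
G_1=84  [base 3] 3^(3 + 1) + 3  →[3↦4]→  4^(4 + 1) + 4 = 1028  −1 ⇒ G_2=1027

1027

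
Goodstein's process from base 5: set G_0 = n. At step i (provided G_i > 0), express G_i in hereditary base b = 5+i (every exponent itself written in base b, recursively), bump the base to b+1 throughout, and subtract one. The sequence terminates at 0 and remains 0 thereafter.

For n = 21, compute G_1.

24

G_0=21  [base 5] 4·5 + 1  →[5↦6]→  4·6 + 1 = 25  −1 ⇒ G_1=24
G_1=24  [base 6] 4·6  →[6↦7]→  4·7 = 28  −1 ⇒ G_2=27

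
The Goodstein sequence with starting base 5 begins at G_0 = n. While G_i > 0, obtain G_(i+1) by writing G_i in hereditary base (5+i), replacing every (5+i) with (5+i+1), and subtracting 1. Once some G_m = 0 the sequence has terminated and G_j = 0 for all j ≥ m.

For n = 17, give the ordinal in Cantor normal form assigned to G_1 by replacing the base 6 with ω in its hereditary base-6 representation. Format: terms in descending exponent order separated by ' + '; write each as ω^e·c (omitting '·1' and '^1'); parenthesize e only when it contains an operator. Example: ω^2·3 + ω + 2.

G_0=17  [base 5] 3·5 + 2  →[5↦6]→  3·6 + 2 = 20  −1 ⇒ G_1=19
G_1=19  [base 6] 3·6 + 1  →[6↦7]→  3·7 + 1 = 22  −1 ⇒ G_2=21

ω·3 + 1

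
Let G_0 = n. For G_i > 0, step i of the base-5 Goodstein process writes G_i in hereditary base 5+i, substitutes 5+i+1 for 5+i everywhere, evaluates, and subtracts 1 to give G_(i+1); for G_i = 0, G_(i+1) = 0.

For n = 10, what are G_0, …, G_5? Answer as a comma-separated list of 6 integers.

10, 11, 11, 11, 11, 11

(0) 10|_5 = 2·5 ↦ 2·6|_6 = 12 ⇒ 11
(1) 11|_6 = 6 + 5 ↦ 7 + 5|_7 = 12 ⇒ 11
(2) 11|_7 = 7 + 4 ↦ 8 + 4|_8 = 12 ⇒ 11
(3) 11|_8 = 8 + 3 ↦ 9 + 3|_9 = 12 ⇒ 11
(4) 11|_9 = 9 + 2 ↦ 10 + 2|_10 = 12 ⇒ 11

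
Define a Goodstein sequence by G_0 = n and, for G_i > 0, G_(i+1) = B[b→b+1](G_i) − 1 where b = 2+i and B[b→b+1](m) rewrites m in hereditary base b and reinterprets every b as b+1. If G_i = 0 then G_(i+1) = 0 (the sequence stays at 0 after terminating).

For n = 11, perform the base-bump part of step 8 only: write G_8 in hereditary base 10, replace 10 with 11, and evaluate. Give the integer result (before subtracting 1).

11 —HB2→ 2^(2 + 1) + 2 + 1 —bump→ 3^(3 + 1) + 3 + 1 = 85 —(−1)→ 84
84 —HB3→ 3^(3 + 1) + 3 —bump→ 4^(4 + 1) + 4 = 1028 —(−1)→ 1027
1027 —HB4→ 4^(4 + 1) + 3 —bump→ 5^(5 + 1) + 3 = 15628 —(−1)→ 15627
15627 —HB5→ 5^(5 + 1) + 2 —bump→ 6^(6 + 1) + 2 = 279938 —(−1)→ 279937
279937 —HB6→ 6^(6 + 1) + 1 —bump→ 7^(7 + 1) + 1 = 5764802 —(−1)→ 5764801
5764801 —HB7→ 7^(7 + 1) —bump→ 8^(8 + 1) = 134217728 —(−1)→ 134217727
134217727 —HB8→ 7·8^8 + 7·8^7 + 7·8^6 + 7·8^5 + 7·8^4 + 7·8^3 + 7·8^2 + 7·8 + 7 —bump→ 7·9^9 + 7·9^7 + 7·9^6 + 7·9^5 + 7·9^4 + 7·9^3 + 7·9^2 + 7·9 + 7 = 2749609303 —(−1)→ 2749609302
2749609302 —HB9→ 7·9^9 + 7·9^7 + 7·9^6 + 7·9^5 + 7·9^4 + 7·9^3 + 7·9^2 + 7·9 + 6 —bump→ 7·10^10 + 7·10^7 + 7·10^6 + 7·10^5 + 7·10^4 + 7·10^3 + 7·10^2 + 7·10 + 6 = 70077777776 —(−1)→ 70077777775
70077777775 —HB10→ 7·10^10 + 7·10^7 + 7·10^6 + 7·10^5 + 7·10^4 + 7·10^3 + 7·10^2 + 7·10 + 5 —bump→ 7·11^11 + 7·11^7 + 7·11^6 + 7·11^5 + 7·11^4 + 7·11^3 + 7·11^2 + 7·11 + 5 = 1997331745491 —(−1)→ 1997331745490

1997331745491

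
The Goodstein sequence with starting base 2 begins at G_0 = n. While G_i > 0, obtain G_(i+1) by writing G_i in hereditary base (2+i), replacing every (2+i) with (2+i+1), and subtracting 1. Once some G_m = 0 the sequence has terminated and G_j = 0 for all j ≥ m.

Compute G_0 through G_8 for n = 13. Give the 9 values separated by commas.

[0] 13 ≡ 2^(2 + 1) + 2^2 + 1 (base 2). Lift 3: 109. −1: 108.
[1] 108 ≡ 3^(3 + 1) + 3^3 (base 3). Lift 4: 1280. −1: 1279.
[2] 1279 ≡ 4^(4 + 1) + 3·4^3 + 3·4^2 + 3·4 + 3 (base 4). Lift 5: 16093. −1: 16092.
[3] 16092 ≡ 5^(5 + 1) + 3·5^3 + 3·5^2 + 3·5 + 2 (base 5). Lift 6: 280712. −1: 280711.
[4] 280711 ≡ 6^(6 + 1) + 3·6^3 + 3·6^2 + 3·6 + 1 (base 6). Lift 7: 5765999. −1: 5765998.
[5] 5765998 ≡ 7^(7 + 1) + 3·7^3 + 3·7^2 + 3·7 (base 7). Lift 8: 134219480. −1: 134219479.
[6] 134219479 ≡ 8^(8 + 1) + 3·8^3 + 3·8^2 + 2·8 + 7 (base 8). Lift 9: 3486786856. −1: 3486786855.
[7] 3486786855 ≡ 9^(9 + 1) + 3·9^3 + 3·9^2 + 2·9 + 6 (base 9). Lift 10: 100000003326. −1: 100000003325.

13, 108, 1279, 16092, 280711, 5765998, 134219479, 3486786855, 100000003325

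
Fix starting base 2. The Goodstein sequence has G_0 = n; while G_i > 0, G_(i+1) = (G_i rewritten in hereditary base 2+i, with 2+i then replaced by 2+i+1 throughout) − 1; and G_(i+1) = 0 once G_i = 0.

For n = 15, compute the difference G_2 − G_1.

15 —HB2→ 2^(2 + 1) + 2^2 + 2 + 1 —bump→ 3^(3 + 1) + 3^3 + 3 + 1 = 112 —(−1)→ 111
111 —HB3→ 3^(3 + 1) + 3^3 + 3 —bump→ 4^(4 + 1) + 4^4 + 4 = 1284 —(−1)→ 1283

1172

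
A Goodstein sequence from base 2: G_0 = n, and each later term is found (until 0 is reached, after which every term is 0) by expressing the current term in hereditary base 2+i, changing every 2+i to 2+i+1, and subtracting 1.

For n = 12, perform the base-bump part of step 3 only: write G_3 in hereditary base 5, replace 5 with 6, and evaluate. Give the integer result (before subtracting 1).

12 —HB2→ 2^(2 + 1) + 2^2 —bump→ 3^(3 + 1) + 3^3 = 108 —(−1)→ 107
107 —HB3→ 3^(3 + 1) + 2·3^2 + 2·3 + 2 —bump→ 4^(4 + 1) + 2·4^2 + 2·4 + 2 = 1066 —(−1)→ 1065
1065 —HB4→ 4^(4 + 1) + 2·4^2 + 2·4 + 1 —bump→ 5^(5 + 1) + 2·5^2 + 2·5 + 1 = 15686 —(−1)→ 15685
15685 —HB5→ 5^(5 + 1) + 2·5^2 + 2·5 —bump→ 6^(6 + 1) + 2·6^2 + 2·6 = 280020 —(−1)→ 280019

280020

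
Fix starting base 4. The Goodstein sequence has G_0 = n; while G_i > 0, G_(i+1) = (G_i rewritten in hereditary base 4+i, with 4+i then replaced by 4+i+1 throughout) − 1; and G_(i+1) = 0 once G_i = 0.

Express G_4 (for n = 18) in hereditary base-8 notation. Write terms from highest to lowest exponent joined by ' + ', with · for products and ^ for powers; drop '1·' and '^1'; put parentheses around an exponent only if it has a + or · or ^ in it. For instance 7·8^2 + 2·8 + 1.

6·8 + 5

i=0: 18 = 4^2 + 2 (b=4); 4→5: 5^2 + 2 = 27; 27−1 = 26
i=1: 26 = 5^2 + 1 (b=5); 5→6: 6^2 + 1 = 37; 37−1 = 36
i=2: 36 = 6^2 (b=6); 6→7: 7^2 = 49; 49−1 = 48
i=3: 48 = 6·7 + 6 (b=7); 7→8: 6·8 + 6 = 54; 54−1 = 53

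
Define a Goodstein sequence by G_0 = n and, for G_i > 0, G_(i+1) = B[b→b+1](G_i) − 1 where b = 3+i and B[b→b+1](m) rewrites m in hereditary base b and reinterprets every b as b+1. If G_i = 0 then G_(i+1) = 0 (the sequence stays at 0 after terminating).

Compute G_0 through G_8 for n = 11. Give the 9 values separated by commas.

11, 17, 25, 35, 39, 43, 47, 51, 55

G_0=11  [base 3] 3^2 + 2  →[3↦4]→  4^2 + 2 = 18  −1 ⇒ G_1=17
G_1=17  [base 4] 4^2 + 1  →[4↦5]→  5^2 + 1 = 26  −1 ⇒ G_2=25
G_2=25  [base 5] 5^2  →[5↦6]→  6^2 = 36  −1 ⇒ G_3=35
G_3=35  [base 6] 5·6 + 5  →[6↦7]→  5·7 + 5 = 40  −1 ⇒ G_4=39
G_4=39  [base 7] 5·7 + 4  →[7↦8]→  5·8 + 4 = 44  −1 ⇒ G_5=43
G_5=43  [base 8] 5·8 + 3  →[8↦9]→  5·9 + 3 = 48  −1 ⇒ G_6=47
G_6=47  [base 9] 5·9 + 2  →[9↦10]→  5·10 + 2 = 52  −1 ⇒ G_7=51
G_7=51  [base 10] 5·10 + 1  →[10↦11]→  5·11 + 1 = 56  −1 ⇒ G_8=55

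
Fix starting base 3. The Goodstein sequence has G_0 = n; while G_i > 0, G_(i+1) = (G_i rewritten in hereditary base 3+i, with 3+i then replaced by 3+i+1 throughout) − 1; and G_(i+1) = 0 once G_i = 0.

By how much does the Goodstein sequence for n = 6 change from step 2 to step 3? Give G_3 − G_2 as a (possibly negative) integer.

step 0: 6 = 2·3; sub 4 for 3: 2·4; = 8; G_1 = 8−1 = 7
step 1: 7 = 4 + 3; sub 5 for 4: 5 + 3; = 8; G_2 = 8−1 = 7
step 2: 7 = 5 + 2; sub 6 for 5: 6 + 2; = 8; G_3 = 8−1 = 7

0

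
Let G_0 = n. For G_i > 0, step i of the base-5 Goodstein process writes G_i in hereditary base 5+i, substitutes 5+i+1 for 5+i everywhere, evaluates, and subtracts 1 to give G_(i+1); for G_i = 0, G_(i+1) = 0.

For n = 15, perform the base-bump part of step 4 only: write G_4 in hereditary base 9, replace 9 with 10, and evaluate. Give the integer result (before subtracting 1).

22

G_0=15  [base 5] 3·5  →[5↦6]→  3·6 = 18  −1 ⇒ G_1=17
G_1=17  [base 6] 2·6 + 5  →[6↦7]→  2·7 + 5 = 19  −1 ⇒ G_2=18
G_2=18  [base 7] 2·7 + 4  →[7↦8]→  2·8 + 4 = 20  −1 ⇒ G_3=19
G_3=19  [base 8] 2·8 + 3  →[8↦9]→  2·9 + 3 = 21  −1 ⇒ G_4=20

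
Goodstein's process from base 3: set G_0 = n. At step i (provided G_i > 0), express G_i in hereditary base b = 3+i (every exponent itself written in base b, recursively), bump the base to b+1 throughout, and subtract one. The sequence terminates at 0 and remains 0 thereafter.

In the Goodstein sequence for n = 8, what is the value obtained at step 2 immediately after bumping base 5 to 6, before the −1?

12

(0) 8|_3 = 2·3 + 2 ↦ 2·4 + 2|_4 = 10 ⇒ 9
(1) 9|_4 = 2·4 + 1 ↦ 2·5 + 1|_5 = 11 ⇒ 10
(2) 10|_5 = 2·5 ↦ 2·6|_6 = 12 ⇒ 11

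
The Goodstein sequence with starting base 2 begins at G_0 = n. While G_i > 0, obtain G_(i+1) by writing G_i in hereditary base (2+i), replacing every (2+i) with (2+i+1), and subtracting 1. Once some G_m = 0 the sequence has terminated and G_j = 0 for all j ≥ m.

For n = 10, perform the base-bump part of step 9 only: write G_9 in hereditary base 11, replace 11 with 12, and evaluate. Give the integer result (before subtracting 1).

44580503598540

G_0 = 10. HB_2(10) = 2^(2 + 1) + 2. Bump = 84. G_1 = 83.
G_1 = 83. HB_3(83) = 3^(3 + 1) + 2. Bump = 1026. G_2 = 1025.
G_2 = 1025. HB_4(1025) = 4^(4 + 1) + 1. Bump = 15626. G_3 = 15625.
G_3 = 15625. HB_5(15625) = 5^(5 + 1). Bump = 279936. G_4 = 279935.
G_4 = 279935. HB_6(279935) = 5·6^6 + 5·6^5 + 5·6^4 + 5·6^3 + 5·6^2 + 5·6 + 5. Bump = 4215755. G_5 = 4215754.
G_5 = 4215754. HB_7(4215754) = 5·7^7 + 5·7^5 + 5·7^4 + 5·7^3 + 5·7^2 + 5·7 + 4. Bump = 84073324. G_6 = 84073323.
G_6 = 84073323. HB_8(84073323) = 5·8^8 + 5·8^5 + 5·8^4 + 5·8^3 + 5·8^2 + 5·8 + 3. Bump = 1937434593. G_7 = 1937434592.
G_7 = 1937434592. HB_9(1937434592) = 5·9^9 + 5·9^5 + 5·9^4 + 5·9^3 + 5·9^2 + 5·9 + 2. Bump = 50000555552. G_8 = 50000555551.
G_8 = 50000555551. HB_10(50000555551) = 5·10^10 + 5·10^5 + 5·10^4 + 5·10^3 + 5·10^2 + 5·10 + 1. Bump = 1426559238831. G_9 = 1426559238830.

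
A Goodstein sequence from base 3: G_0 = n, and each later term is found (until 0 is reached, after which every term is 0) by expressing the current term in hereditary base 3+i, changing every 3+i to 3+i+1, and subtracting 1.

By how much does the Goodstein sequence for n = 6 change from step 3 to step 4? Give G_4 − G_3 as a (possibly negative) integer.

0

base 3: 6 = 2·3; at 4: 2·4 = 8; next = 7
base 4: 7 = 4 + 3; at 5: 5 + 3 = 8; next = 7
base 5: 7 = 5 + 2; at 6: 6 + 2 = 8; next = 7
base 6: 7 = 6 + 1; at 7: 7 + 1 = 8; next = 7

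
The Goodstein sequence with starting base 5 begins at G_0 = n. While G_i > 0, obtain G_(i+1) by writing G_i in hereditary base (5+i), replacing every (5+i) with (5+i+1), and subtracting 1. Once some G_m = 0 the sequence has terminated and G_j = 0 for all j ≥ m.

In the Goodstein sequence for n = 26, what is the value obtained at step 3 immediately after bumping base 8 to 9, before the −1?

59

[0] 26 ≡ 5^2 + 1 (base 5). Lift 6: 37. −1: 36.
[1] 36 ≡ 6^2 (base 6). Lift 7: 49. −1: 48.
[2] 48 ≡ 6·7 + 6 (base 7). Lift 8: 54. −1: 53.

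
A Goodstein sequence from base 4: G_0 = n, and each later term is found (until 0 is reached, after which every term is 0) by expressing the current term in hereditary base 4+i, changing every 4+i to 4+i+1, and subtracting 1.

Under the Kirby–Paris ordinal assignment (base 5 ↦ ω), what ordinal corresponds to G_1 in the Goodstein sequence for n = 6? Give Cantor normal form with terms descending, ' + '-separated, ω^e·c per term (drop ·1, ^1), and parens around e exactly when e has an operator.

ω + 1

step 0: 6 = 4 + 2; sub 5 for 4: 5 + 2; = 7; G_1 = 7−1 = 6
step 1: 6 = 5 + 1; sub 6 for 5: 6 + 1; = 7; G_2 = 7−1 = 6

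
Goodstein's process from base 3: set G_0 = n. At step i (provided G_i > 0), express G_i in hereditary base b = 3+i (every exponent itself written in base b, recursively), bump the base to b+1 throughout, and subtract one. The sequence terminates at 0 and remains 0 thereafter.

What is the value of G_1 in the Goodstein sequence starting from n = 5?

5

step 0: 5 = 3 + 2; sub 4 for 3: 4 + 2; = 6; G_1 = 6−1 = 5
step 1: 5 = 4 + 1; sub 5 for 4: 5 + 1; = 6; G_2 = 6−1 = 5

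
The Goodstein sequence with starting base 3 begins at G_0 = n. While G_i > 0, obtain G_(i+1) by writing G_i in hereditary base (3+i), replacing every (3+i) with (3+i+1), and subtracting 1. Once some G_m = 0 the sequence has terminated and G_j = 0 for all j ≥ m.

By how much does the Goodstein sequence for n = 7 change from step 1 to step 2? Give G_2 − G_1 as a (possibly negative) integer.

1

(0) 7|_3 = 2·3 + 1 ↦ 2·4 + 1|_4 = 9 ⇒ 8
(1) 8|_4 = 2·4 ↦ 2·5|_5 = 10 ⇒ 9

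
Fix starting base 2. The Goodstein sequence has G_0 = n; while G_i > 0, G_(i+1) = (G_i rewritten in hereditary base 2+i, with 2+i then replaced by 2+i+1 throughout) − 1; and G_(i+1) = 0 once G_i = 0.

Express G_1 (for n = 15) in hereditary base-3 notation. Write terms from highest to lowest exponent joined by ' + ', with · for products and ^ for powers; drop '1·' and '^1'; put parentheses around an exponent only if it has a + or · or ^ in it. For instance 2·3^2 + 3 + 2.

[0] 15 ≡ 2^(2 + 1) + 2^2 + 2 + 1 (base 2). Lift 3: 112. −1: 111.
[1] 111 ≡ 3^(3 + 1) + 3^3 + 3 (base 3). Lift 4: 1284. −1: 1283.

3^(3 + 1) + 3^3 + 3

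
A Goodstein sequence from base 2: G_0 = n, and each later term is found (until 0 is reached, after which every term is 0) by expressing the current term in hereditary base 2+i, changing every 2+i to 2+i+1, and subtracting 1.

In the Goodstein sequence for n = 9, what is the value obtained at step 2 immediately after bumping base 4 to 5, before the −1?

9843

step 0: 9 = 2^(2 + 1) + 1; sub 3 for 2: 3^(3 + 1) + 1; = 82; G_1 = 82−1 = 81
step 1: 81 = 3^(3 + 1); sub 4 for 3: 4^(4 + 1); = 1024; G_2 = 1024−1 = 1023
step 2: 1023 = 3·4^4 + 3·4^3 + 3·4^2 + 3·4 + 3; sub 5 for 4: 3·5^5 + 3·5^3 + 3·5^2 + 3·5 + 3; = 9843; G_3 = 9843−1 = 9842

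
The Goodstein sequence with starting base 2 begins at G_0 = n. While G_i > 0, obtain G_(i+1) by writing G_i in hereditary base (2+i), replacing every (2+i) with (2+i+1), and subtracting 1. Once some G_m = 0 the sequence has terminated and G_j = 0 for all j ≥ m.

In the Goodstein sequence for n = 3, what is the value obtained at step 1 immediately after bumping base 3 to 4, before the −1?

G_0=3  [base 2] 2 + 1  →[2↦3]→  3 + 1 = 4  −1 ⇒ G_1=3
G_1=3  [base 3] 3  →[3↦4]→  4 = 4  −1 ⇒ G_2=3

4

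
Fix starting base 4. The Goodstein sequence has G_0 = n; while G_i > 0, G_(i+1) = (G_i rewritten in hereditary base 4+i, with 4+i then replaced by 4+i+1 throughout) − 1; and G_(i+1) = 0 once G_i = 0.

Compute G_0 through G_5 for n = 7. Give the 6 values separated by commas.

7, 7, 7, 7, 7, 6

[0] 7 ≡ 4 + 3 (base 4). Lift 5: 8. −1: 7.
[1] 7 ≡ 5 + 2 (base 5). Lift 6: 8. −1: 7.
[2] 7 ≡ 6 + 1 (base 6). Lift 7: 8. −1: 7.
[3] 7 ≡ 7 (base 7). Lift 8: 8. −1: 7.
[4] 7 ≡ 7 (base 8). Lift 9: 7. −1: 6.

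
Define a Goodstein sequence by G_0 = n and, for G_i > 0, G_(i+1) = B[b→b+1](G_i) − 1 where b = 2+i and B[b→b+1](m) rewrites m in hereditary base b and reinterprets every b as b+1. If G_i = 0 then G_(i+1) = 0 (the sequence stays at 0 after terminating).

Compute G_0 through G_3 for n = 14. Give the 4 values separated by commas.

base 2: 14 = 2^(2 + 1) + 2^2 + 2; at 3: 3^(3 + 1) + 3^3 + 3 = 111; next = 110
base 3: 110 = 3^(3 + 1) + 3^3 + 2; at 4: 4^(4 + 1) + 4^4 + 2 = 1282; next = 1281
base 4: 1281 = 4^(4 + 1) + 4^4 + 1; at 5: 5^(5 + 1) + 5^5 + 1 = 18751; next = 18750

14, 110, 1281, 18750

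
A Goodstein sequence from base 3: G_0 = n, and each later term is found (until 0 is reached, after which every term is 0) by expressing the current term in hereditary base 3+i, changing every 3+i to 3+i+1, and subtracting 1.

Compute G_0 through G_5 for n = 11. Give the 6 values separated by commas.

11, 17, 25, 35, 39, 43

(0) 11|_3 = 3^2 + 2 ↦ 4^2 + 2|_4 = 18 ⇒ 17
(1) 17|_4 = 4^2 + 1 ↦ 5^2 + 1|_5 = 26 ⇒ 25
(2) 25|_5 = 5^2 ↦ 6^2|_6 = 36 ⇒ 35
(3) 35|_6 = 5·6 + 5 ↦ 5·7 + 5|_7 = 40 ⇒ 39
(4) 39|_7 = 5·7 + 4 ↦ 5·8 + 4|_8 = 44 ⇒ 43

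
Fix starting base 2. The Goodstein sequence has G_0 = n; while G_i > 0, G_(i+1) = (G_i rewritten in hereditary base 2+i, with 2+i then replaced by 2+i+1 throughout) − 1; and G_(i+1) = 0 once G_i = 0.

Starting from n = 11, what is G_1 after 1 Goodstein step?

G_0=11  [base 2] 2^(2 + 1) + 2 + 1  →[2↦3]→  3^(3 + 1) + 3 + 1 = 85  −1 ⇒ G_1=84
G_1=84  [base 3] 3^(3 + 1) + 3  →[3↦4]→  4^(4 + 1) + 4 = 1028  −1 ⇒ G_2=1027

84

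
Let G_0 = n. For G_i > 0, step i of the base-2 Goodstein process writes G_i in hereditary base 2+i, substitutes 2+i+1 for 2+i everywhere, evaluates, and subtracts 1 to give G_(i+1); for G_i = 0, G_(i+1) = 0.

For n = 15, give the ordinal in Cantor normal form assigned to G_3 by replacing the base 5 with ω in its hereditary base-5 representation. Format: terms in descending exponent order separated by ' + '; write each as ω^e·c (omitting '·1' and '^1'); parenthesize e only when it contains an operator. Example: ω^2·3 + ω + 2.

ω^(ω + 1) + ω^ω + 2

i=0: 15 = 2^(2 + 1) + 2^2 + 2 + 1 (b=2); 2→3: 3^(3 + 1) + 3^3 + 3 + 1 = 112; 112−1 = 111
i=1: 111 = 3^(3 + 1) + 3^3 + 3 (b=3); 3→4: 4^(4 + 1) + 4^4 + 4 = 1284; 1284−1 = 1283
i=2: 1283 = 4^(4 + 1) + 4^4 + 3 (b=4); 4→5: 5^(5 + 1) + 5^5 + 3 = 18753; 18753−1 = 18752
i=3: 18752 = 5^(5 + 1) + 5^5 + 2 (b=5); 5→6: 6^(6 + 1) + 6^6 + 2 = 326594; 326594−1 = 326593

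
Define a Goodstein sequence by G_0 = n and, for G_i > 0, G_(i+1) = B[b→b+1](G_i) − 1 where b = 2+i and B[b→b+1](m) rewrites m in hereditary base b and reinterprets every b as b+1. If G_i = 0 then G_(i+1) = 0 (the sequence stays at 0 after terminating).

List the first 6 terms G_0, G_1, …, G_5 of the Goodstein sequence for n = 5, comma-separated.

(0) 5|_2 = 2^2 + 1 ↦ 3^3 + 1|_3 = 28 ⇒ 27
(1) 27|_3 = 3^3 ↦ 4^4|_4 = 256 ⇒ 255
(2) 255|_4 = 3·4^3 + 3·4^2 + 3·4 + 3 ↦ 3·5^3 + 3·5^2 + 3·5 + 3|_5 = 468 ⇒ 467
(3) 467|_5 = 3·5^3 + 3·5^2 + 3·5 + 2 ↦ 3·6^3 + 3·6^2 + 3·6 + 2|_6 = 776 ⇒ 775
(4) 775|_6 = 3·6^3 + 3·6^2 + 3·6 + 1 ↦ 3·7^3 + 3·7^2 + 3·7 + 1|_7 = 1198 ⇒ 1197

5, 27, 255, 467, 775, 1197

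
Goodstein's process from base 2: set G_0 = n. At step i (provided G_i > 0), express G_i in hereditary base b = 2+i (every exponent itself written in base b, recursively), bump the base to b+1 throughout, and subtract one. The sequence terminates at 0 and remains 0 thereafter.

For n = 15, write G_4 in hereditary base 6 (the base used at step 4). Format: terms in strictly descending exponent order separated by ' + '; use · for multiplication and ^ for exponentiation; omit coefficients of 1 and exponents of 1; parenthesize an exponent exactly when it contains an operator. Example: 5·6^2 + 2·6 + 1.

i=0: 15 = 2^(2 + 1) + 2^2 + 2 + 1 (b=2); 2→3: 3^(3 + 1) + 3^3 + 3 + 1 = 112; 112−1 = 111
i=1: 111 = 3^(3 + 1) + 3^3 + 3 (b=3); 3→4: 4^(4 + 1) + 4^4 + 4 = 1284; 1284−1 = 1283
i=2: 1283 = 4^(4 + 1) + 4^4 + 3 (b=4); 4→5: 5^(5 + 1) + 5^5 + 3 = 18753; 18753−1 = 18752
i=3: 18752 = 5^(5 + 1) + 5^5 + 2 (b=5); 5→6: 6^(6 + 1) + 6^6 + 2 = 326594; 326594−1 = 326593
i=4: 326593 = 6^(6 + 1) + 6^6 + 1 (b=6); 6→7: 7^(7 + 1) + 7^7 + 1 = 6588345; 6588345−1 = 6588344

6^(6 + 1) + 6^6 + 1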